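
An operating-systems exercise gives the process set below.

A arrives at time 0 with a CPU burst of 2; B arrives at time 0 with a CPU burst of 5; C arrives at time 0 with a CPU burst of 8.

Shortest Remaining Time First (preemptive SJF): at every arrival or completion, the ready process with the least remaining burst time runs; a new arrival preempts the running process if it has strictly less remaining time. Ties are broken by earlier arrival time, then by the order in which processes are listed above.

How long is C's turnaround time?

15

Gantt: | A 0-2 | B 2-7 | C 7-15 |
Completion: A=2  B=7  C=15
Turnaround (C−A): A=2  B=7  C=15
Turnaround(C) = completion − arrival = 15 − 0 = 15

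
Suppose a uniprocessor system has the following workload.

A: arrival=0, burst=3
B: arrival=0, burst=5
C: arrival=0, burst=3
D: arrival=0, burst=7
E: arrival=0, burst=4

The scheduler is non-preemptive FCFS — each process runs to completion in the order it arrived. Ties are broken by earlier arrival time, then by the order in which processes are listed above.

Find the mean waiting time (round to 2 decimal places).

8.00

Timeline: | A 0-3 | B 3-8 | C 8-11 | D 11-18 | E 18-22 |
Completion: A=3  B=8  C=11  D=18  E=22
Turnaround (C−A): A=3  B=8  C=11  D=18  E=22
Waiting times: A=0, B=3, C=8, D=11, E=18
Average waiting = (0+3+8+11+18) / 5 = 40/5 = 8.00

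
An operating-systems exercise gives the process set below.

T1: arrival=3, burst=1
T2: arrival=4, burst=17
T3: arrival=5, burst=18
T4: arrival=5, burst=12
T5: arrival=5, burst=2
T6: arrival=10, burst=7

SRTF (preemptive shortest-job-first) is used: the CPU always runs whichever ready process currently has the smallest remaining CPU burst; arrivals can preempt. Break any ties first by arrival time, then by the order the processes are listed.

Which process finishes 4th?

T4

Timeline: | idle 0-3 | T1 3-4 | T2 4-5 | T5 5-7 | T4 7-10 | T6 10-17 | T4 17-26 | T2 26-42 | T3 42-60 |
Completion: T1=4  T2=42  T3=60  T4=26  T5=7  T6=17
Turnaround (C−A): T1=1  T2=38  T3=55  T4=21  T5=2  T6=7
Finish order: T1 → T5 → T6 → T4 → T2 → T3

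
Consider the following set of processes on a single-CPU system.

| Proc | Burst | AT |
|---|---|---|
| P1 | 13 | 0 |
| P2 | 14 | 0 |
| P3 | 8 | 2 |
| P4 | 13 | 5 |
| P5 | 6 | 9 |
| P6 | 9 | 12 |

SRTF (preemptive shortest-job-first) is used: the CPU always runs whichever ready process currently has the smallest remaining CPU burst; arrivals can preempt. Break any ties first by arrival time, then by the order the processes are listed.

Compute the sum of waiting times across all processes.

108

Gantt: | P1 0-2 | P3 2-10 | P5 10-16 | P6 16-25 | P1 25-36 | P4 36-49 | P2 49-63 |
Completion: P1=36  P2=63  P3=10  P4=49  P5=16  P6=25
Turnaround (C−A): P1=36  P2=63  P3=8  P4=44  P5=7  P6=13
Waiting = turnaround − burst: P1=23, P2=49, P3=0, P4=31, P5=1, P6=4
Total waiting = 23 + 49 + 0 + 31 + 1 + 4 = 108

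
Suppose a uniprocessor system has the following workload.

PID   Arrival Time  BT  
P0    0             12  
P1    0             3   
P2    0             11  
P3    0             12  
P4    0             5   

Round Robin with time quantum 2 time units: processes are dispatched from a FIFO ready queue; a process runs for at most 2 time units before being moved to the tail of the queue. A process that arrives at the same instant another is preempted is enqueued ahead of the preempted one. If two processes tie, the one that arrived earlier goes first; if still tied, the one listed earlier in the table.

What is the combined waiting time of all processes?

Gantt: | P0 0-2 | P1 2-4 | P2 4-6 | P3 6-8 | P4 8-10 | P0 10-12 | P1 12-13 | P2 13-15 | P3 15-17 | P4 17-19 | P0 19-21 | P2 21-23 | P3 23-25 | P4 25-26 | P0 26-28 | P2 28-30 | P3 30-32 | P0 32-34 | P2 34-36 | P3 36-38 | P0 38-40 | P2 40-41 | P3 41-43 |
Completion: P0=40  P1=13  P2=41  P3=43  P4=26
Turnaround (C−A): P0=40  P1=13  P2=41  P3=43  P4=26
Waiting = turnaround − burst: P0=28, P1=10, P2=30, P3=31, P4=21
Total waiting = 28 + 10 + 30 + 31 + 21 = 120

120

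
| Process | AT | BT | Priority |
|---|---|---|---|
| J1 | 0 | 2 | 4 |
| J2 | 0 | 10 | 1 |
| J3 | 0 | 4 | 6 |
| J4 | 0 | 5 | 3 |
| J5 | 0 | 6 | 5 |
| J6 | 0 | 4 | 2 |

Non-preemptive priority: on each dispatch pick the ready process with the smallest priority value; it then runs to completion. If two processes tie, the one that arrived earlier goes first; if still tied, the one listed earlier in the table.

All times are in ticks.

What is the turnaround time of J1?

21

Gantt: | J2 0-10 | J6 10-14 | J4 14-19 | J1 19-21 | J5 21-27 | J3 27-31 |
Completion: J1=21  J2=10  J3=31  J4=19  J5=27  J6=14
Turnaround(J1) = completion − arrival = 21 − 0 = 21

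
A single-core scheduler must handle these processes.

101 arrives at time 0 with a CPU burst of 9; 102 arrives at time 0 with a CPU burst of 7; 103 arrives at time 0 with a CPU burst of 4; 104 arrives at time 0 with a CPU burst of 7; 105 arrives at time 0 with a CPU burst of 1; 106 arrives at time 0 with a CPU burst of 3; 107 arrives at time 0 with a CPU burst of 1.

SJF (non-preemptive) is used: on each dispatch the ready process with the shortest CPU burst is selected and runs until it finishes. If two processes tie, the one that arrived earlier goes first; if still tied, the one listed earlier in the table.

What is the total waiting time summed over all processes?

Gantt: | 105 0-1 | 107 1-2 | 106 2-5 | 103 5-9 | 102 9-16 | 104 16-23 | 101 23-32 |
Completion: 101=32  102=16  103=9  104=23  105=1  106=5  107=2
Waiting = turnaround − burst: 101=23, 102=9, 103=5, 104=16, 105=0, 106=2, 107=1
Total waiting = 23 + 9 + 5 + 16 + 0 + 2 + 1 = 56

56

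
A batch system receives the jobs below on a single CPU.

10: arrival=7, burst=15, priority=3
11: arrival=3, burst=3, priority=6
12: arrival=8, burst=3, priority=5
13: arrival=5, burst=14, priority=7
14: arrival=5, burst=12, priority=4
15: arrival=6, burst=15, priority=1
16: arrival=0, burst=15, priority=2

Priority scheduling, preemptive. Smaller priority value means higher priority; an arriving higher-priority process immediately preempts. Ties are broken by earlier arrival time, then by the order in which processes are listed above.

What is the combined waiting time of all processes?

Gantt: | 16 0-6 | 15 6-21 | 16 21-30 | 10 30-45 | 14 45-57 | 12 57-60 | 11 60-63 | 13 63-77 |
Completion: 10=45  11=63  12=60  13=77  14=57  15=21  16=30
Turnaround (C−A): 10=38  11=60  12=52  13=72  14=52  15=15  16=30
Waiting = turnaround − burst: 10=23, 11=57, 12=49, 13=58, 14=40, 15=0, 16=15
Total waiting = 23 + 57 + 49 + 58 + 40 + 0 + 15 = 242

242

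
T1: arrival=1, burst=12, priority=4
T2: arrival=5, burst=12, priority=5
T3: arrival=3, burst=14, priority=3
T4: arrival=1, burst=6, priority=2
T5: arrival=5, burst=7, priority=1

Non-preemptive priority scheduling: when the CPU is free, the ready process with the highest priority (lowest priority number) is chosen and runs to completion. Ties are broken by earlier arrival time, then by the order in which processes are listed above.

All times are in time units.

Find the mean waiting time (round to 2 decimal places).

Schedule: | idle 0-1 | T4 1-7 | T5 7-14 | T3 14-28 | T1 28-40 | T2 40-52 |
Completion: T1=40  T2=52  T3=28  T4=7  T5=14
Waiting times: T1=27, T2=35, T3=11, T4=0, T5=2
Average waiting = (27+35+11+0+2) / 5 = 75/5 = 15.00

15.00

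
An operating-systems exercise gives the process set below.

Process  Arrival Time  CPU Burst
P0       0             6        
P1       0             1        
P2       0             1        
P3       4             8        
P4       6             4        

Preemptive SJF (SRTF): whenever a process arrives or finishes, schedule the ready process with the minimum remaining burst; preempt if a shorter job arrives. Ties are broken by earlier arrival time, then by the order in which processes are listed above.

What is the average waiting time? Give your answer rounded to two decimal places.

2.60

Schedule: | P1 0-1 | P2 1-2 | P0 2-8 | P4 8-12 | P3 12-20 |
Completion: P0=8  P1=1  P2=2  P3=20  P4=12
Turnaround (C−A): P0=8  P1=1  P2=2  P3=16  P4=6
Waiting times: P0=2, P1=0, P2=1, P3=8, P4=2
Average waiting = (2+0+1+8+2) / 5 = 13/5 = 2.60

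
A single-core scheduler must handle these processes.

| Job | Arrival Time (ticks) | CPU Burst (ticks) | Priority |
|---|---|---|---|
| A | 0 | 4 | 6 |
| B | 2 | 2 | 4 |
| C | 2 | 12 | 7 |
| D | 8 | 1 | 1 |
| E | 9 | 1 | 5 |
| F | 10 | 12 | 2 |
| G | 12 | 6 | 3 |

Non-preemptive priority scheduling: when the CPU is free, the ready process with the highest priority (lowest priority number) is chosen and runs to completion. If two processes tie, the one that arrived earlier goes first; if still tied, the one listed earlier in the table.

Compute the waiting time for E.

28

Schedule: | A 0-4 | B 4-6 | C 6-18 | D 18-19 | F 19-31 | G 31-37 | E 37-38 |
Completion: A=4  B=6  C=18  D=19  E=38  F=31  G=37
Waiting(E) = turnaround − burst = 29 − 1 = 28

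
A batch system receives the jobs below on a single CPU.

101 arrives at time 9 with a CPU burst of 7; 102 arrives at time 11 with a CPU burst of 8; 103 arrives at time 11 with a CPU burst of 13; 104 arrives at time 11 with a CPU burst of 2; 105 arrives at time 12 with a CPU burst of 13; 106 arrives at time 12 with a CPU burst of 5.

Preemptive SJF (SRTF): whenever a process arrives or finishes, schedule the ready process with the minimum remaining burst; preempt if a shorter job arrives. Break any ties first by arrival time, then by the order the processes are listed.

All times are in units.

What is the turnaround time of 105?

45

Timeline: | idle 0-9 | 101 9-11 | 104 11-13 | 101 13-18 | 106 18-23 | 102 23-31 | 103 31-44 | 105 44-57 |
Completion: 101=18  102=31  103=44  104=13  105=57  106=23
Turnaround(105) = completion − arrival = 57 − 12 = 45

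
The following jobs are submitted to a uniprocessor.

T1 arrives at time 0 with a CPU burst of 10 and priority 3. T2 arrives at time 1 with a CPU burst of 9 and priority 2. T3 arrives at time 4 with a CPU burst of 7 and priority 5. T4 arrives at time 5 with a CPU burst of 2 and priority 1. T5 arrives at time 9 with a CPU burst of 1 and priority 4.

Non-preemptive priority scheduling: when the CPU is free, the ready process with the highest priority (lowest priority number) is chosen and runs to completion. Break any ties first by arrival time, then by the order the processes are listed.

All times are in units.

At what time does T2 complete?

21

Gantt: | T1 0-10 | T4 10-12 | T2 12-21 | T5 21-22 | T3 22-29 |
Completion: T1=10  T2=21  T3=29  T4=12  T5=22
Turnaround (C−A): T1=10  T2=20  T3=25  T4=7  T5=13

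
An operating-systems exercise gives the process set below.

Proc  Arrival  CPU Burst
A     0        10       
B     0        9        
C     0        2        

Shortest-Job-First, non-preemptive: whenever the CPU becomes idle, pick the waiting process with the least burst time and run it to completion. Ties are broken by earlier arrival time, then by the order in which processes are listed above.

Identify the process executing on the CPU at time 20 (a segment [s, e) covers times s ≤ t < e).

Timeline: | C 0-2 | B 2-11 | A 11-21 |
Completion: A=21  B=11  C=2

A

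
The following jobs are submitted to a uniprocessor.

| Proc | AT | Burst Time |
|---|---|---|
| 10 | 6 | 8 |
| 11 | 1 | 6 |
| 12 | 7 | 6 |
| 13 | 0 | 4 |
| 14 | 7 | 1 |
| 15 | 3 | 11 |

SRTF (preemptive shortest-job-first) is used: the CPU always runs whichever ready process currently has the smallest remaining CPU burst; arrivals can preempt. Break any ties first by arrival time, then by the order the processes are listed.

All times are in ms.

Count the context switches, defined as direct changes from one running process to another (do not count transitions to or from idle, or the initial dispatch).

Schedule: | 13 0-4 | 11 4-7 | 14 7-8 | 11 8-11 | 12 11-17 | 10 17-25 | 15 25-36 |
Completion: 10=25  11=11  12=17  13=4  14=8  15=36
Turnaround (C−A): 10=19  11=10  12=10  13=4  14=1  15=33

6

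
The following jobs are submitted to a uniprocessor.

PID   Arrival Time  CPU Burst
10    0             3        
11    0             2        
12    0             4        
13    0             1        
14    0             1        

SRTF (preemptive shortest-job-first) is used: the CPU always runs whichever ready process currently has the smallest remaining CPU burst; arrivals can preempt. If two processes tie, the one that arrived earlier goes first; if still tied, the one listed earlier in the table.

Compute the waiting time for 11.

Gantt: | 13 0-1 | 14 1-2 | 11 2-4 | 10 4-7 | 12 7-11 |
Completion: 10=7  11=4  12=11  13=1  14=2
Turnaround (C−A): 10=7  11=4  12=11  13=1  14=2
Waiting(11) = turnaround − burst = 4 − 2 = 2

2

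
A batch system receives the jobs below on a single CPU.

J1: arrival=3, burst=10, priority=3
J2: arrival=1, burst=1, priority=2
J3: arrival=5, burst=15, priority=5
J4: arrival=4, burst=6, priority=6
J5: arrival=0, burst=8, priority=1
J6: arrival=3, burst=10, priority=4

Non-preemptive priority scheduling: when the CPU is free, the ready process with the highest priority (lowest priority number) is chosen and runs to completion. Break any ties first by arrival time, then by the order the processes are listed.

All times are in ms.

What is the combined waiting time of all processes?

93

Gantt: | J5 0-8 | J2 8-9 | J1 9-19 | J6 19-29 | J3 29-44 | J4 44-50 |
Completion: J1=19  J2=9  J3=44  J4=50  J5=8  J6=29
Waiting = turnaround − burst: J1=6, J2=7, J3=24, J4=40, J5=0, J6=16
Total waiting = 6 + 7 + 24 + 40 + 0 + 16 = 93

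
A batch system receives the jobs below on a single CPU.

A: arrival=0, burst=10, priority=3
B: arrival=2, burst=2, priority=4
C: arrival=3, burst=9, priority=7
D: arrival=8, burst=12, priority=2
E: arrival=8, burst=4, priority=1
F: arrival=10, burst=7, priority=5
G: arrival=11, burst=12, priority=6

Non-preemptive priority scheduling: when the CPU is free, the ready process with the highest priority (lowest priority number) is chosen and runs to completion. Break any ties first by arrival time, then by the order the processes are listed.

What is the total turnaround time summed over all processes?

174

Gantt: | A 0-10 | E 10-14 | D 14-26 | B 26-28 | F 28-35 | G 35-47 | C 47-56 |
Completion: A=10  B=28  C=56  D=26  E=14  F=35  G=47
Turnaround (C−A): A=10  B=26  C=53  D=18  E=6  F=25  G=36
Turnaround = completion − arrival: A=10, B=26, C=53, D=18, E=6, F=25, G=36
Total turnaround = 10 + 26 + 53 + 18 + 6 + 25 + 36 = 174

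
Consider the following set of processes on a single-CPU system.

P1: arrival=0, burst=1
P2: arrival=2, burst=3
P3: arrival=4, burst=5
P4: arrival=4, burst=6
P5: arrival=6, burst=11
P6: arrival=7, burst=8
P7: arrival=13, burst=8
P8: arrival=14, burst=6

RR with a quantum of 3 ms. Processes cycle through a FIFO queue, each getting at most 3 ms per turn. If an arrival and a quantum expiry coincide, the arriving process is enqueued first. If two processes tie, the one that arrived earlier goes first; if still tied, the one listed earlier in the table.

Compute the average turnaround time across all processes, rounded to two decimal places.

22.25

Schedule: | P1 0-1 | idle 1-2 | P2 2-5 | P3 5-8 | P4 8-11 | P5 11-14 | P6 14-17 | P3 17-19 | P4 19-22 | P7 22-25 | P8 25-28 | P5 28-31 | P6 31-34 | P7 34-37 | P8 37-40 | P5 40-43 | P6 43-45 | P7 45-47 | P5 47-49 |
Completion: P1=1  P2=5  P3=19  P4=22  P5=49  P6=45  P7=47  P8=40
Turnaround times: P1=1, P2=3, P3=15, P4=18, P5=43, P6=38, P7=34, P8=26
Average turnaround = (1+3+15+18+43+38+34+26) / 8 = 178/8 = 22.25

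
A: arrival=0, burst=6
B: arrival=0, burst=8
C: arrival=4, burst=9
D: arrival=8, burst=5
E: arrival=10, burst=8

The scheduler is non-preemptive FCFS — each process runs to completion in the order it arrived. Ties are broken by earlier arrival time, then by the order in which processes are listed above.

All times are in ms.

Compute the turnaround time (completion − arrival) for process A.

6

Timeline: | A 0-6 | B 6-14 | C 14-23 | D 23-28 | E 28-36 |
Completion: A=6  B=14  C=23  D=28  E=36
Turnaround (C−A): A=6  B=14  C=19  D=20  E=26
Turnaround(A) = completion − arrival = 6 − 0 = 6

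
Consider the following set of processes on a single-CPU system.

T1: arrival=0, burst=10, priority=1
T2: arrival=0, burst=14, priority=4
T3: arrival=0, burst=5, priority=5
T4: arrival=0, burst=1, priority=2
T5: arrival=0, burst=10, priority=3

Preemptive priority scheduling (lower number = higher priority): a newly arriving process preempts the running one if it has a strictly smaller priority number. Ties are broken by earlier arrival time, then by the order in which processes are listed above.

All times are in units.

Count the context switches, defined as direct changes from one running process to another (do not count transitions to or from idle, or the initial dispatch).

4

Gantt: | T1 0-10 | T4 10-11 | T5 11-21 | T2 21-35 | T3 35-40 |
Completion: T1=10  T2=35  T3=40  T4=11  T5=21
Turnaround (C−A): T1=10  T2=35  T3=40  T4=11  T5=21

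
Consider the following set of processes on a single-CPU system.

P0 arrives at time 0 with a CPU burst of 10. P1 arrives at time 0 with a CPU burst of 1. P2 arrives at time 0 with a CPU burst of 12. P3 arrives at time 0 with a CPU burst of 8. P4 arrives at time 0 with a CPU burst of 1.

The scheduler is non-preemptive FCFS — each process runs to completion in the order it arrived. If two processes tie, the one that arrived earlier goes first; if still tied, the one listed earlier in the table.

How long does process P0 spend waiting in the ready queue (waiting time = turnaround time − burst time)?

Gantt: | P0 0-10 | P1 10-11 | P2 11-23 | P3 23-31 | P4 31-32 |
Completion: P0=10  P1=11  P2=23  P3=31  P4=32
Turnaround (C−A): P0=10  P1=11  P2=23  P3=31  P4=32
Waiting(P0) = turnaround − burst = 10 − 10 = 0

0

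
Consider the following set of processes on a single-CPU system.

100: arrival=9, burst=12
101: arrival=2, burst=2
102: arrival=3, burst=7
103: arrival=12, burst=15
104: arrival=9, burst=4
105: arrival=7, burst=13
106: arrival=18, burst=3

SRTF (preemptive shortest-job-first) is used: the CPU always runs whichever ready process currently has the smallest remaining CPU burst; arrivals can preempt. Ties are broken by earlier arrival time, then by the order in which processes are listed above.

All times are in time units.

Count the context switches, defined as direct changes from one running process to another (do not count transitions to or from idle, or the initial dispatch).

7

Timeline: | idle 0-2 | 101 2-4 | 102 4-11 | 104 11-15 | 100 15-18 | 106 18-21 | 100 21-30 | 105 30-43 | 103 43-58 |
Completion: 100=30  101=4  102=11  103=58  104=15  105=43  106=21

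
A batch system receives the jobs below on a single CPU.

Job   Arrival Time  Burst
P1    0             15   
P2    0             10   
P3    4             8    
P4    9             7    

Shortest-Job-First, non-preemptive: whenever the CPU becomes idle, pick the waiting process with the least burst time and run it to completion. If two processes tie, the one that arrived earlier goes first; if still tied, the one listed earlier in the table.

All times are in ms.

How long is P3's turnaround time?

21

Gantt: | P2 0-10 | P4 10-17 | P3 17-25 | P1 25-40 |
Completion: P1=40  P2=10  P3=25  P4=17
Turnaround (C−A): P1=40  P2=10  P3=21  P4=8
Turnaround(P3) = completion − arrival = 25 − 4 = 21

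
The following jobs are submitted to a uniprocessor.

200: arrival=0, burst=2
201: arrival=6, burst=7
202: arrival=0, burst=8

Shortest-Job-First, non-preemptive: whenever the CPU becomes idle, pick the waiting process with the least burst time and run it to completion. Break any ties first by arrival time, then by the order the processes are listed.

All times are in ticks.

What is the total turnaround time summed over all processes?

23

Schedule: | 200 0-2 | 202 2-10 | 201 10-17 |
Completion: 200=2  201=17  202=10
Turnaround (C−A): 200=2  201=11  202=10
Turnaround = completion − arrival: 200=2, 201=11, 202=10
Total turnaround = 2 + 11 + 10 = 23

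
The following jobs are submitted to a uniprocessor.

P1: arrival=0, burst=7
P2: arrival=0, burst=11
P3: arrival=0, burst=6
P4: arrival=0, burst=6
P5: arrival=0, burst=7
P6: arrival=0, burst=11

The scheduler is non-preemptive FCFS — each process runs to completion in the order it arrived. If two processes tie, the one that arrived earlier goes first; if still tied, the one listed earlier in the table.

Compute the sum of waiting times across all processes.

Timeline: | P1 0-7 | P2 7-18 | P3 18-24 | P4 24-30 | P5 30-37 | P6 37-48 |
Completion: P1=7  P2=18  P3=24  P4=30  P5=37  P6=48
Turnaround (C−A): P1=7  P2=18  P3=24  P4=30  P5=37  P6=48
Waiting = turnaround − burst: P1=0, P2=7, P3=18, P4=24, P5=30, P6=37
Total waiting = 0 + 7 + 18 + 24 + 30 + 37 = 116

116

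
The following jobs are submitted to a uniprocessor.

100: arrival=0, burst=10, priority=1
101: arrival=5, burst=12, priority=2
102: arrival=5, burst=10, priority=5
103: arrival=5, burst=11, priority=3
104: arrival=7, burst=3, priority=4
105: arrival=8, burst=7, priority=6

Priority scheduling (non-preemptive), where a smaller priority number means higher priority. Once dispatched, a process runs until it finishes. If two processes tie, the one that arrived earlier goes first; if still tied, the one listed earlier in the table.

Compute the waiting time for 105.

38

Timeline: | 100 0-10 | 101 10-22 | 103 22-33 | 104 33-36 | 102 36-46 | 105 46-53 |
Completion: 100=10  101=22  102=46  103=33  104=36  105=53
Waiting(105) = turnaround − burst = 45 − 7 = 38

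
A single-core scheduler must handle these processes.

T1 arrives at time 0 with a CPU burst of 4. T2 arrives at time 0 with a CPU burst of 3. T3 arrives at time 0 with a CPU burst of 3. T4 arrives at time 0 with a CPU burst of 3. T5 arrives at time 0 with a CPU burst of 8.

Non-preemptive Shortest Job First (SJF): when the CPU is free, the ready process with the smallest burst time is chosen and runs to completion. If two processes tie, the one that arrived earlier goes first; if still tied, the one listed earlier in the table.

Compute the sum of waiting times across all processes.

31

Schedule: | T2 0-3 | T3 3-6 | T4 6-9 | T1 9-13 | T5 13-21 |
Completion: T1=13  T2=3  T3=6  T4=9  T5=21
Waiting = turnaround − burst: T1=9, T2=0, T3=3, T4=6, T5=13
Total waiting = 9 + 0 + 3 + 6 + 13 = 31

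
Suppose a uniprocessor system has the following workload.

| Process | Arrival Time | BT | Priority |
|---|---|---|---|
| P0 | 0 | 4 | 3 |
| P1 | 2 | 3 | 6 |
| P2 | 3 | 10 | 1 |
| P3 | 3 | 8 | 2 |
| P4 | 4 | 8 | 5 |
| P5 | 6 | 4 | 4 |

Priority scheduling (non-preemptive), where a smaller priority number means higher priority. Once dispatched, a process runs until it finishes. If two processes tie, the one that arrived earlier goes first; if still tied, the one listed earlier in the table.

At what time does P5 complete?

26

Gantt: | P0 0-4 | P2 4-14 | P3 14-22 | P5 22-26 | P4 26-34 | P1 34-37 |
Completion: P0=4  P1=37  P2=14  P3=22  P4=34  P5=26
Turnaround (C−A): P0=4  P1=35  P2=11  P3=19  P4=30  P5=20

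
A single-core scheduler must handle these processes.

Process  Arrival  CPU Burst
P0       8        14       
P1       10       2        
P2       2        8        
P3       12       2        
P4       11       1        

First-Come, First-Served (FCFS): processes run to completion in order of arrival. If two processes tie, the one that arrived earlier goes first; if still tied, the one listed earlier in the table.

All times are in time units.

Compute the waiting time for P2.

Schedule: | idle 0-2 | P2 2-10 | P0 10-24 | P1 24-26 | P4 26-27 | P3 27-29 |
Completion: P0=24  P1=26  P2=10  P3=29  P4=27
Turnaround (C−A): P0=16  P1=16  P2=8  P3=17  P4=16
Waiting(P2) = turnaround − burst = 8 − 8 = 0

0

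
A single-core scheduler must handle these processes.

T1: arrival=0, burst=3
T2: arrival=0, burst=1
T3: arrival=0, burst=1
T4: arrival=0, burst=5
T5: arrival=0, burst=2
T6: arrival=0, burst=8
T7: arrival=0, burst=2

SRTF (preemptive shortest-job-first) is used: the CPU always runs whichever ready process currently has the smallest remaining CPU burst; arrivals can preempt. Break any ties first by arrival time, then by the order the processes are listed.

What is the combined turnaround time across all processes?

58

Timeline: | T2 0-1 | T3 1-2 | T5 2-4 | T7 4-6 | T1 6-9 | T4 9-14 | T6 14-22 |
Completion: T1=9  T2=1  T3=2  T4=14  T5=4  T6=22  T7=6
Turnaround (C−A): T1=9  T2=1  T3=2  T4=14  T5=4  T6=22  T7=6
Turnaround = completion − arrival: T1=9, T2=1, T3=2, T4=14, T5=4, T6=22, T7=6
Total turnaround = 9 + 1 + 2 + 14 + 4 + 22 + 6 = 58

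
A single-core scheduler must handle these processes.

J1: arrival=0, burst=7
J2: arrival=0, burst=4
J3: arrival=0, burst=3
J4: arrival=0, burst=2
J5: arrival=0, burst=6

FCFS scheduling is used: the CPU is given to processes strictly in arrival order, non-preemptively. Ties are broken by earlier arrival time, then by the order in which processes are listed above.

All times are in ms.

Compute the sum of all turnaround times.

70

Schedule: | J1 0-7 | J2 7-11 | J3 11-14 | J4 14-16 | J5 16-22 |
Completion: J1=7  J2=11  J3=14  J4=16  J5=22
Turnaround (C−A): J1=7  J2=11  J3=14  J4=16  J5=22
Turnaround = completion − arrival: J1=7, J2=11, J3=14, J4=16, J5=22
Total turnaround = 7 + 11 + 14 + 16 + 22 = 70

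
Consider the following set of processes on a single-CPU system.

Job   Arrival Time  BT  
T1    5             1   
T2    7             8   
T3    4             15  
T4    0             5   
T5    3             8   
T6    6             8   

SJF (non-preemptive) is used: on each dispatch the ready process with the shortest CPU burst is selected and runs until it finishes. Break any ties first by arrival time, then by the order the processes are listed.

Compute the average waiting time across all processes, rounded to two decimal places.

8.67

Schedule: | T4 0-5 | T1 5-6 | T5 6-14 | T6 14-22 | T2 22-30 | T3 30-45 |
Completion: T1=6  T2=30  T3=45  T4=5  T5=14  T6=22
Turnaround (C−A): T1=1  T2=23  T3=41  T4=5  T5=11  T6=16
Waiting times: T1=0, T2=15, T3=26, T4=0, T5=3, T6=8
Average waiting = (0+15+26+0+3+8) / 6 = 52/6 = 8.67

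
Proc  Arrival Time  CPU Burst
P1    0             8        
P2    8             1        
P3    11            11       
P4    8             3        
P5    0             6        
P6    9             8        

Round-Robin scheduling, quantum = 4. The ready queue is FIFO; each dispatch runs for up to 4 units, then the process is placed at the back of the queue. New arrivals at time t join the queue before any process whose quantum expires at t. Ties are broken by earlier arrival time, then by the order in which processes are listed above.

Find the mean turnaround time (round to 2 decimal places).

15.00

Schedule: | P1 0-4 | P5 4-8 | P1 8-12 | P2 12-13 | P4 13-16 | P5 16-18 | P6 18-22 | P3 22-26 | P6 26-30 | P3 30-37 |
Completion: P1=12  P2=13  P3=37  P4=16  P5=18  P6=30
Turnaround times: P1=12, P2=5, P3=26, P4=8, P5=18, P6=21
Average turnaround = (12+5+26+8+18+21) / 6 = 90/6 = 15.00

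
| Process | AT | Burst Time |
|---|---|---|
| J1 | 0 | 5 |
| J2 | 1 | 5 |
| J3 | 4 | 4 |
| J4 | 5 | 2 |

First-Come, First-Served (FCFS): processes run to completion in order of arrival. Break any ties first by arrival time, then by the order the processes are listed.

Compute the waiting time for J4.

Gantt: | J1 0-5 | J2 5-10 | J3 10-14 | J4 14-16 |
Completion: J1=5  J2=10  J3=14  J4=16
Waiting(J4) = turnaround − burst = 11 − 2 = 9

9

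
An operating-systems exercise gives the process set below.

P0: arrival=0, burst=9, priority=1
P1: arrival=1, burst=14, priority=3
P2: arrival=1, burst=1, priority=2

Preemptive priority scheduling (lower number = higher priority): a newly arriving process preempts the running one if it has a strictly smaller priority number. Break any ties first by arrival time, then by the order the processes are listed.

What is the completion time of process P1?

Timeline: | P0 0-9 | P2 9-10 | P1 10-24 |
Completion: P0=9  P1=24  P2=10

24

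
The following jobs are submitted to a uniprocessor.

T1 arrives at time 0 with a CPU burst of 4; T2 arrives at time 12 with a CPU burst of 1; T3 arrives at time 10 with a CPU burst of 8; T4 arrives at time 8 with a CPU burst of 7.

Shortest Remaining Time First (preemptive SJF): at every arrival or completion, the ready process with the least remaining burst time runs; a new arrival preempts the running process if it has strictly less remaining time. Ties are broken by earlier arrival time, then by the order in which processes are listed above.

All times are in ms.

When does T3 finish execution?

Gantt: | T1 0-4 | idle 4-8 | T4 8-12 | T2 12-13 | T4 13-16 | T3 16-24 |
Completion: T1=4  T2=13  T3=24  T4=16

24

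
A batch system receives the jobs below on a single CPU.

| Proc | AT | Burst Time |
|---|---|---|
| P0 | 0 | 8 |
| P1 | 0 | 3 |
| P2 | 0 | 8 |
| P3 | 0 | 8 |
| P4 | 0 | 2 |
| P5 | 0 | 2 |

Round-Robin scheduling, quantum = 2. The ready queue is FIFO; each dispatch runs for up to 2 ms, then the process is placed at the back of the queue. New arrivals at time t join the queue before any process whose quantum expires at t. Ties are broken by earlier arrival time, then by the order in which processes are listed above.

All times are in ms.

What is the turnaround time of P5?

Timeline: | P0 0-2 | P1 2-4 | P2 4-6 | P3 6-8 | P4 8-10 | P5 10-12 | P0 12-14 | P1 14-15 | P2 15-17 | P3 17-19 | P0 19-21 | P2 21-23 | P3 23-25 | P0 25-27 | P2 27-29 | P3 29-31 |
Completion: P0=27  P1=15  P2=29  P3=31  P4=10  P5=12
Turnaround (C−A): P0=27  P1=15  P2=29  P3=31  P4=10  P5=12
Turnaround(P5) = completion − arrival = 12 − 0 = 12

12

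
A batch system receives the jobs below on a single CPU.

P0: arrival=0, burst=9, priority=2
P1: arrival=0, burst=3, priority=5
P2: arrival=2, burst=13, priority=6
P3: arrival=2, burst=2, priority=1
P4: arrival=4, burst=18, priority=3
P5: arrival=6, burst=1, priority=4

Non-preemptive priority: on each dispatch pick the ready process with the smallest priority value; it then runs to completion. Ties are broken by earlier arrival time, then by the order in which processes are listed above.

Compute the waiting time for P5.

Schedule: | P0 0-9 | P3 9-11 | P4 11-29 | P5 29-30 | P1 30-33 | P2 33-46 |
Completion: P0=9  P1=33  P2=46  P3=11  P4=29  P5=30
Waiting(P5) = turnaround − burst = 24 − 1 = 23

23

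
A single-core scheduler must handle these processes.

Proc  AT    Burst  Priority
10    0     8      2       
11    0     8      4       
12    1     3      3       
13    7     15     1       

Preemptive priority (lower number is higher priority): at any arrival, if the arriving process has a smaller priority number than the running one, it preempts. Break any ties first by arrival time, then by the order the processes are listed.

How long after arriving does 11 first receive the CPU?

Gantt: | 10 0-7 | 13 7-22 | 10 22-23 | 12 23-26 | 11 26-34 |
Completion: 10=23  11=34  12=26  13=22
Response(11) = first start − arrival = 26 − 0 = 26

26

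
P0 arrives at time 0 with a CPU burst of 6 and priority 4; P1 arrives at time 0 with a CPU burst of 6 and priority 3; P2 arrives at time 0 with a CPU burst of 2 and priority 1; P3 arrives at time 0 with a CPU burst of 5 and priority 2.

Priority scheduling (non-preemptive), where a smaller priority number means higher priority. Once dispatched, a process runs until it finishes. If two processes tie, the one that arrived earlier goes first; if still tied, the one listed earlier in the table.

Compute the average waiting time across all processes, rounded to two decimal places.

Schedule: | P2 0-2 | P3 2-7 | P1 7-13 | P0 13-19 |
Completion: P0=19  P1=13  P2=2  P3=7
Waiting times: P0=13, P1=7, P2=0, P3=2
Average waiting = (13+7+0+2) / 4 = 22/4 = 5.50

5.50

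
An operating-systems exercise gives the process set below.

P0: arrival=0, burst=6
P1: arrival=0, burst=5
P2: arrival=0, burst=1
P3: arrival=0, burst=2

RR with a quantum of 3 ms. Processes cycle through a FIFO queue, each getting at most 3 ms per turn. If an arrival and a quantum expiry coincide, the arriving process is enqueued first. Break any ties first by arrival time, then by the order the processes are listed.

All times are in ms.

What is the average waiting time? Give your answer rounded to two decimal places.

Timeline: | P0 0-3 | P1 3-6 | P2 6-7 | P3 7-9 | P0 9-12 | P1 12-14 |
Completion: P0=12  P1=14  P2=7  P3=9
Turnaround (C−A): P0=12  P1=14  P2=7  P3=9
Waiting times: P0=6, P1=9, P2=6, P3=7
Average waiting = (6+9+6+7) / 4 = 28/4 = 7.00

7.00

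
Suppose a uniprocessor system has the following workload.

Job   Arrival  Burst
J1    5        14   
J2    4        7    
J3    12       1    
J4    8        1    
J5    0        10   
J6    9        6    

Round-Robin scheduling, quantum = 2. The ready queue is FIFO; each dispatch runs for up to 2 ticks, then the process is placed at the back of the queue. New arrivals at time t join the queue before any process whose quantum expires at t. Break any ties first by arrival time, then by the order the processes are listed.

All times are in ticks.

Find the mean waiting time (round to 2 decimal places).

13.17

Schedule: | J5 0-4 | J2 4-6 | J5 6-8 | J1 8-10 | J2 10-12 | J4 12-13 | J5 13-15 | J6 15-17 | J1 17-19 | J3 19-20 | J2 20-22 | J5 22-24 | J6 24-26 | J1 26-28 | J2 28-29 | J6 29-31 | J1 31-39 |
Completion: J1=39  J2=29  J3=20  J4=13  J5=24  J6=31
Waiting times: J1=20, J2=18, J3=7, J4=4, J5=14, J6=16
Average waiting = (20+18+7+4+14+16) / 6 = 79/6 = 13.17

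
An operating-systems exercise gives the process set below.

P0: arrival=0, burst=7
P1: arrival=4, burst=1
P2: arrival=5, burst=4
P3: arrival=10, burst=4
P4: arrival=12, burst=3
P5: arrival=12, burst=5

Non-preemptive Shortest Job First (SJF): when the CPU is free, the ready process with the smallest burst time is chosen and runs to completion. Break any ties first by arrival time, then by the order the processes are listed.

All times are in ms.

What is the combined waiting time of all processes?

Timeline: | P0 0-7 | P1 7-8 | P2 8-12 | P4 12-15 | P3 15-19 | P5 19-24 |
Completion: P0=7  P1=8  P2=12  P3=19  P4=15  P5=24
Waiting = turnaround − burst: P0=0, P1=3, P2=3, P3=5, P4=0, P5=7
Total waiting = 0 + 3 + 3 + 5 + 0 + 7 = 18

18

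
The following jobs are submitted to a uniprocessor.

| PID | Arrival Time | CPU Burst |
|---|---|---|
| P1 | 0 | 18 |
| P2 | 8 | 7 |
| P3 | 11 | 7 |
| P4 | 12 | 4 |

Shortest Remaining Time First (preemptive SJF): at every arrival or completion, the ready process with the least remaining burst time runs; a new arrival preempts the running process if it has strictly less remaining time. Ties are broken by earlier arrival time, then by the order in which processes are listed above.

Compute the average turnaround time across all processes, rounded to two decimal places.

Timeline: | P1 0-8 | P2 8-15 | P4 15-19 | P3 19-26 | P1 26-36 |
Completion: P1=36  P2=15  P3=26  P4=19
Turnaround (C−A): P1=36  P2=7  P3=15  P4=7
Turnaround times: P1=36, P2=7, P3=15, P4=7
Average turnaround = (36+7+15+7) / 4 = 65/4 = 16.25

16.25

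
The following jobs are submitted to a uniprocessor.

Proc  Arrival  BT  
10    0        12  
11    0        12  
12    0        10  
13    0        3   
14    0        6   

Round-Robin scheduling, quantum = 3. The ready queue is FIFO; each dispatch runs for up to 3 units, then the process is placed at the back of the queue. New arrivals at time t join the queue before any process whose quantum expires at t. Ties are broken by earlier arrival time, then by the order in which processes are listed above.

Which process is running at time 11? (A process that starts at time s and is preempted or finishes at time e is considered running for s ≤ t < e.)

13

Schedule: | 10 0-3 | 11 3-6 | 12 6-9 | 13 9-12 | 14 12-15 | 10 15-18 | 11 18-21 | 12 21-24 | 14 24-27 | 10 27-30 | 11 30-33 | 12 33-36 | 10 36-39 | 11 39-42 | 12 42-43 |
Completion: 10=39  11=42  12=43  13=12  14=27
Turnaround (C−A): 10=39  11=42  12=43  13=12  14=27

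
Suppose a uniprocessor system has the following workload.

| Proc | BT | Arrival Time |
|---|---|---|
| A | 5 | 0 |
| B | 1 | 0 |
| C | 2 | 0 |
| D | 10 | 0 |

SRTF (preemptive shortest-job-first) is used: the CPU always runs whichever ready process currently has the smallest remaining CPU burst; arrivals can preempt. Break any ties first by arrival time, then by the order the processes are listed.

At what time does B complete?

1

Schedule: | B 0-1 | C 1-3 | A 3-8 | D 8-18 |
Completion: A=8  B=1  C=3  D=18
Turnaround (C−A): A=8  B=1  C=3  D=18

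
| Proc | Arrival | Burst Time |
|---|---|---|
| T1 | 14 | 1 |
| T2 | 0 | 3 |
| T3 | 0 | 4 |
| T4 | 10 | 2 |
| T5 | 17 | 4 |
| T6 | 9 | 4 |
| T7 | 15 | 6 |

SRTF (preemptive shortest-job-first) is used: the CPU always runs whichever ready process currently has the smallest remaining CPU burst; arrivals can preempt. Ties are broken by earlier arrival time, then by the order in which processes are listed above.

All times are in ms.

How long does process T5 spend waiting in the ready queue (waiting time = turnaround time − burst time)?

0

Timeline: | T2 0-3 | T3 3-7 | idle 7-9 | T6 9-10 | T4 10-12 | T6 12-15 | T1 15-16 | T7 16-17 | T5 17-21 | T7 21-26 |
Completion: T1=16  T2=3  T3=7  T4=12  T5=21  T6=15  T7=26
Turnaround (C−A): T1=2  T2=3  T3=7  T4=2  T5=4  T6=6  T7=11
Waiting(T5) = turnaround − burst = 4 − 4 = 0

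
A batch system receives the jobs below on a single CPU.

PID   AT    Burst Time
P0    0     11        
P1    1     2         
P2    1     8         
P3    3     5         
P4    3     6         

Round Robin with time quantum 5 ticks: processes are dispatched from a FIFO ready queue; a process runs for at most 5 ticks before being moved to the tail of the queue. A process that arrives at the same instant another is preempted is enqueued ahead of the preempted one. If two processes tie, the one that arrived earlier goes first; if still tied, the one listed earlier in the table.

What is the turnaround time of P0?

Timeline: | P0 0-5 | P1 5-7 | P2 7-12 | P3 12-17 | P4 17-22 | P0 22-27 | P2 27-30 | P4 30-31 | P0 31-32 |
Completion: P0=32  P1=7  P2=30  P3=17  P4=31
Turnaround(P0) = completion − arrival = 32 − 0 = 32

32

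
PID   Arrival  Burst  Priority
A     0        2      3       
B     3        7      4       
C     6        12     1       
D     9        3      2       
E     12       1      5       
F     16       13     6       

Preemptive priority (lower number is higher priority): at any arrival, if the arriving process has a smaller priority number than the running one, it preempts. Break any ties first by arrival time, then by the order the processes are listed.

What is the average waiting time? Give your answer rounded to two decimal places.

Timeline: | A 0-2 | idle 2-3 | B 3-6 | C 6-18 | D 18-21 | B 21-25 | E 25-26 | F 26-39 |
Completion: A=2  B=25  C=18  D=21  E=26  F=39
Waiting times: A=0, B=15, C=0, D=9, E=13, F=10
Average waiting = (0+15+0+9+13+10) / 6 = 47/6 = 7.83

7.83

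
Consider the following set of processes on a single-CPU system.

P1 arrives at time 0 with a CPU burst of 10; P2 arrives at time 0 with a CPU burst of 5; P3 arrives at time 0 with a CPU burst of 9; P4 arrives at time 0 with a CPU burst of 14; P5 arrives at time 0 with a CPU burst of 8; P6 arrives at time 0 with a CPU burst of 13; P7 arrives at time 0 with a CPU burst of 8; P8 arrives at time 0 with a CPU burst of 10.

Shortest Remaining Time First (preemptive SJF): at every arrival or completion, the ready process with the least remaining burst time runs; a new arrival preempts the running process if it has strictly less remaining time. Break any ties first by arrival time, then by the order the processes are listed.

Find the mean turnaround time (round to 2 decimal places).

37.38

Timeline: | P2 0-5 | P5 5-13 | P7 13-21 | P3 21-30 | P1 30-40 | P8 40-50 | P6 50-63 | P4 63-77 |
Completion: P1=40  P2=5  P3=30  P4=77  P5=13  P6=63  P7=21  P8=50
Turnaround times: P1=40, P2=5, P3=30, P4=77, P5=13, P6=63, P7=21, P8=50
Average turnaround = (40+5+30+77+13+63+21+50) / 8 = 299/8 = 37.38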